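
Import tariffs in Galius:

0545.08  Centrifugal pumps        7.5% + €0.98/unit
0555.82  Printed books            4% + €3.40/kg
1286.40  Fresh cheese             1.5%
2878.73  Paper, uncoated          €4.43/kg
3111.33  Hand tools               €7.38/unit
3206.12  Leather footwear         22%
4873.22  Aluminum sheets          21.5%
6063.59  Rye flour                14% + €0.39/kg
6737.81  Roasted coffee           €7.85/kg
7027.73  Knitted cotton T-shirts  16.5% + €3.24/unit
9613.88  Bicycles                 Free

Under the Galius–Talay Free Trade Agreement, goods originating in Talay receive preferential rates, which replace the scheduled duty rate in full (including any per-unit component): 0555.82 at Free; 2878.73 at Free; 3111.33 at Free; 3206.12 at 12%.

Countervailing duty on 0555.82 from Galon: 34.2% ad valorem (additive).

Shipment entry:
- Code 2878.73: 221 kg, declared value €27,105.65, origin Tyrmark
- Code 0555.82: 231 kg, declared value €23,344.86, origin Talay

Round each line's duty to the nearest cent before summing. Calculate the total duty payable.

Line 1 (2878.73, Tyrmark, 221 kg, €27,105.65):
Base rate for 2878.73 is €4.43/kg.
2878.73 has an FTA preferential rate, but origin Tyrmark is not Talay; base rate stands.
Duty = 221 × €4.43 = €979.03.
Line 2 (0555.82, Talay, 231 kg, €23,344.86):
Base rate for 0555.82 is 4% + €3.40/kg.
Origin Talay qualifies under the Galius–Talay agreement and 0555.82 is covered: preferential rate Free applies instead.
The additional-duty order on 0555.82 targets Galon, not Talay; it does not apply.
Duty = €23,344.86 × 0% = €0.00.
Total = €979.03 + €0.00 = €979.03.

€979.03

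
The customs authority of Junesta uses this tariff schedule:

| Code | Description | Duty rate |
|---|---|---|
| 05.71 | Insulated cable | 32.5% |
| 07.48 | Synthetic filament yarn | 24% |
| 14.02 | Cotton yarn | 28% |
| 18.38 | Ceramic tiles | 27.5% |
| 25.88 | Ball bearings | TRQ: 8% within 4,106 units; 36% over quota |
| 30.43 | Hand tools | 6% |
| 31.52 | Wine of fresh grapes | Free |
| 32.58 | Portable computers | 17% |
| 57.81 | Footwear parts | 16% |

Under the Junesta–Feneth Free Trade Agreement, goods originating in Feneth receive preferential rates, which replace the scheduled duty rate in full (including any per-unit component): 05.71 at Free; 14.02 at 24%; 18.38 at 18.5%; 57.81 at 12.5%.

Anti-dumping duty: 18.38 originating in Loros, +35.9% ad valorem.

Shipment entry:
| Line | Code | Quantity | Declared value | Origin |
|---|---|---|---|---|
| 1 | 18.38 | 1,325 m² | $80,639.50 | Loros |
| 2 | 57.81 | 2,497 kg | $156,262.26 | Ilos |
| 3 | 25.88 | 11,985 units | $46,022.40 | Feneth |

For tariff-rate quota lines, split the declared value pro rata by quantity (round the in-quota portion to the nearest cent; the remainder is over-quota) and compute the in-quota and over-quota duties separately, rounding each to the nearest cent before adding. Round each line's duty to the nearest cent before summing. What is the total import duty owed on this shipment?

Line 1 (18.38, Loros, 1,325 m², $80,639.50):
Base rate for 18.38 is 27.5%.
18.38 has an FTA preferential rate, but origin Loros is not Feneth; base rate stands.
Additional duty on 18.38 from Loros: +35.9%. Applied ad valorem rate: 27.5% + 35.9% = 63.4%.
Duty = $80,639.50 × 63.4% = $51,125.44.
Line 2 (57.81, Ilos, 2,497 kg, $156,262.26):
Base rate for 57.81 is 16%.
57.81 has an FTA preferential rate, but origin Ilos is not Feneth; base rate stands.
Duty = $156,262.26 × 16% = $25,001.96.
Line 3 (25.88, Feneth, 11,985 units, $46,022.40):
Code 25.88 is under a tariff-rate quota (threshold 4,106 units). In-quota: 4,106 units at 8%; over-quota: 7,879 units at 36%.
Pro-rata value split: in-quota = $46,022.40 × 4,106/11,985 = $15,767.04; over-quota = $46,022.40 − $15,767.04 = $30,255.36.
In-quota duty = $15,767.04 × 8% = $1,261.36. Over-quota duty = $30,255.36 × 36% = $10,891.93.
Line duty = $1,261.36 + $10,891.93 = $12,153.29.
Total = $51,125.44 + $25,001.96 + $12,153.29 = $88,280.69.

$88,280.69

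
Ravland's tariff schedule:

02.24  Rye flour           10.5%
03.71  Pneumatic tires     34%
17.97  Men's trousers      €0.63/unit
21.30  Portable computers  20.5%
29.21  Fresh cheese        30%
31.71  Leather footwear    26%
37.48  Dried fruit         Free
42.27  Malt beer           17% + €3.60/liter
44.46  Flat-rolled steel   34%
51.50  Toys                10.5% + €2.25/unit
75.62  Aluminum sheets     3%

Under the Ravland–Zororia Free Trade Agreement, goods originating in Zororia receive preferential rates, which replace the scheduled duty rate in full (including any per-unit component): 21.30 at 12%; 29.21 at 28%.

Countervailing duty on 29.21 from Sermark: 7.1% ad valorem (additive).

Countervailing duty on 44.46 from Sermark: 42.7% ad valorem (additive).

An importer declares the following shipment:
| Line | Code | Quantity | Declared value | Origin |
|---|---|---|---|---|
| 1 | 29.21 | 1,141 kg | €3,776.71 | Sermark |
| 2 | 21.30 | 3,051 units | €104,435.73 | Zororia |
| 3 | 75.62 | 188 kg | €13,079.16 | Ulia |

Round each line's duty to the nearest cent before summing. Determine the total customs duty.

Line 1 (29.21, Sermark, 1,141 kg, €3,776.71):
Base rate for 29.21 is 30%.
29.21 has an FTA preferential rate, but origin Sermark is not Zororia; base rate stands.
Additional duty on 29.21 from Sermark: +7.1%. Applied ad valorem rate: 30% + 7.1% = 37.1%.
Duty = €3,776.71 × 37.1% = €1,401.16.
Line 2 (21.30, Zororia, 3,051 units, €104,435.73):
Base rate for 21.30 is 20.5%.
Origin Zororia qualifies under the Ravland–Zororia agreement and 21.30 is covered: preferential rate 12% applies instead.
Duty = €104,435.73 × 12% = €12,532.29.
Line 3 (75.62, Ulia, 188 kg, €13,079.16):
Base rate for 75.62 is 3%.
Duty = €13,079.16 × 3% = €392.37.
Total = €1,401.16 + €12,532.29 + €392.37 = €14,325.82.

€14,325.82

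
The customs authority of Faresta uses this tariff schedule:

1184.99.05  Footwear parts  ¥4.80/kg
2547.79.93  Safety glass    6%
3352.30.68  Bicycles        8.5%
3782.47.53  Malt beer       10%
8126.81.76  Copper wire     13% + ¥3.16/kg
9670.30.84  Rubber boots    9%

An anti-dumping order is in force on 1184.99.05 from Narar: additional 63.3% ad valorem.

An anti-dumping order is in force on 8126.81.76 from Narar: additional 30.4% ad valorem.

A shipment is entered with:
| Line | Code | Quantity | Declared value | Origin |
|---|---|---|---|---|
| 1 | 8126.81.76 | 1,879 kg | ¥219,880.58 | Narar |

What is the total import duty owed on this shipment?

¥101,365.81

Line 1 (8126.81.76, Narar, 1,879 kg, ¥219,880.58):
Base rate for 8126.81.76 is 13% + ¥3.16/kg.
Additional duty on 8126.81.76 from Narar: +30.4%. Applied ad valorem rate: 13% + 30.4% = 43.4%.
Duty = ¥219,880.58 × 43.4% + 1,879 × ¥3.16 = ¥101,365.81.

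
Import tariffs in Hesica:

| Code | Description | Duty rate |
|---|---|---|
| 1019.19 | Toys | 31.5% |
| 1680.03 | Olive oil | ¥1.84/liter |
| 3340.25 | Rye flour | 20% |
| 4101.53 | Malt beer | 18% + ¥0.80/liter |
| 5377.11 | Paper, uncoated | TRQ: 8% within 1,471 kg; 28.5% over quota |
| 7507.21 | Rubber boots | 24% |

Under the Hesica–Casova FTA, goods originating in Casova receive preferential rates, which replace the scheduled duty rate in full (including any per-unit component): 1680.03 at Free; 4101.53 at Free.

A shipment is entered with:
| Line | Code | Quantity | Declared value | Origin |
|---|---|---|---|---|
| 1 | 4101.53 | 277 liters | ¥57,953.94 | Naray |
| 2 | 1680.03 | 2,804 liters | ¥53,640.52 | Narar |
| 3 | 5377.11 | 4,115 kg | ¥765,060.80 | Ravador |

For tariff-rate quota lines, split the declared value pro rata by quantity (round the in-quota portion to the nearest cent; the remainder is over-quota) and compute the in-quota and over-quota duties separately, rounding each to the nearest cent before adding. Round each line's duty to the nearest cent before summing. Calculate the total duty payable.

¥177,789.90

Line 1 (4101.53, Naray, 277 liters, ¥57,953.94):
Base rate for 4101.53 is 18% + ¥0.80/liter.
4101.53 has an FTA preferential rate, but origin Naray is not Casova; base rate stands.
Duty = ¥57,953.94 × 18% + 277 × ¥0.80 = ¥10,653.31.
Line 2 (1680.03, Narar, 2,804 liters, ¥53,640.52):
Base rate for 1680.03 is ¥1.84/liter.
1680.03 has an FTA preferential rate, but origin Narar is not Casova; base rate stands.
Duty = 2,804 × ¥1.84 = ¥5,159.36.
Line 3 (5377.11, Ravador, 4,115 kg, ¥765,060.80):
Code 5377.11 is under a tariff-rate quota (threshold 1,471 kg). In-quota: 1,471 kg at 8%; over-quota: 2,644 kg at 28.5%.
Pro-rata value split: in-quota = ¥765,060.80 × 1,471/4,115 = ¥273,488.32; over-quota = ¥765,060.80 − ¥273,488.32 = ¥491,572.48.
In-quota duty = ¥273,488.32 × 8% = ¥21,879.07. Over-quota duty = ¥491,572.48 × 28.5% = ¥140,098.16.
Line duty = ¥21,879.07 + ¥140,098.16 = ¥161,977.23.
Total = ¥10,653.31 + ¥5,159.36 + ¥161,977.23 = ¥177,789.90.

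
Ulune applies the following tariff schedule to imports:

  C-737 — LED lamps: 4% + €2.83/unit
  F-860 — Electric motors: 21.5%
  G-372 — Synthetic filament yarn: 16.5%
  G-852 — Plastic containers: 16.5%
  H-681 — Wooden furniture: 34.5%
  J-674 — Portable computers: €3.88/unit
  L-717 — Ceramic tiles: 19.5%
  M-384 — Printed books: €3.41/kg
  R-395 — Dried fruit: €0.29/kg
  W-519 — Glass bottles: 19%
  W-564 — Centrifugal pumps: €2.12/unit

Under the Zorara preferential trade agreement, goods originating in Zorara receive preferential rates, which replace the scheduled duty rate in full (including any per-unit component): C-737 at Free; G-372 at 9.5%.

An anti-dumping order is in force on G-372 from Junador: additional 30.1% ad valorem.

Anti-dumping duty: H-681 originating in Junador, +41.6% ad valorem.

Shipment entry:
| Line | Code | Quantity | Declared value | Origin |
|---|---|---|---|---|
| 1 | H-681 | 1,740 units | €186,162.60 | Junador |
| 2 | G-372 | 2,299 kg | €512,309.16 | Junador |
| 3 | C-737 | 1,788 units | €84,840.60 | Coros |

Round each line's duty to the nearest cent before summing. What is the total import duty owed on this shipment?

Line 1 (H-681, Junador, 1,740 units, €186,162.60):
Base rate for H-681 is 34.5%.
Additional duty on H-681 from Junador: +41.6%. Applied ad valorem rate: 34.5% + 41.6% = 76.1%.
Duty = €186,162.60 × 76.1% = €141,669.74.
Line 2 (G-372, Junador, 2,299 kg, €512,309.16):
Base rate for G-372 is 16.5%.
G-372 has an FTA preferential rate, but origin Junador is not Zorara; base rate stands.
Additional duty on G-372 from Junador: +30.1%. Applied ad valorem rate: 16.5% + 30.1% = 46.6%.
Duty = €512,309.16 × 46.6% = €238,736.07.
Line 3 (C-737, Coros, 1,788 units, €84,840.60):
Base rate for C-737 is 4% + €2.83/unit.
C-737 has an FTA preferential rate, but origin Coros is not Zorara; base rate stands.
Duty = €84,840.60 × 4% + 1,788 × €2.83 = €8,453.66.
Total = €141,669.74 + €238,736.07 + €8,453.66 = €388,859.47.

€388,859.47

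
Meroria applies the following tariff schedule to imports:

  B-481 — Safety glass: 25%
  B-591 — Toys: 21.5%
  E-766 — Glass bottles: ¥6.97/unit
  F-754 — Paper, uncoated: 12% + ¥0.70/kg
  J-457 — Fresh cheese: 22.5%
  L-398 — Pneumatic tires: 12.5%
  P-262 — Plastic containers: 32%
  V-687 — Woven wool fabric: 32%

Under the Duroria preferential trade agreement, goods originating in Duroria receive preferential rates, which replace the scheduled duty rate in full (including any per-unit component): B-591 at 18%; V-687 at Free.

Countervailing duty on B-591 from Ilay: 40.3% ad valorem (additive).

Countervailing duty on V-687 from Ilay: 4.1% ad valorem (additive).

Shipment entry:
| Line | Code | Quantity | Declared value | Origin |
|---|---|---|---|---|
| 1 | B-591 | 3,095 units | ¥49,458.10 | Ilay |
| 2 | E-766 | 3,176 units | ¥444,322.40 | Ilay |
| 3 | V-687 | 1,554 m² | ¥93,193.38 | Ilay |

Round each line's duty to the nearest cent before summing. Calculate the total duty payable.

¥86,344.64

Line 1 (B-591, Ilay, 3,095 units, ¥49,458.10):
Base rate for B-591 is 21.5%.
B-591 has an FTA preferential rate, but origin Ilay is not Duroria; base rate stands.
Additional duty on B-591 from Ilay: +40.3%. Applied ad valorem rate: 21.5% + 40.3% = 61.8%.
Duty = ¥49,458.10 × 61.8% = ¥30,565.11.
Line 2 (E-766, Ilay, 3,176 units, ¥444,322.40):
Base rate for E-766 is ¥6.97/unit.
Duty = 3,176 × ¥6.97 = ¥22,136.72.
Line 3 (V-687, Ilay, 1,554 m², ¥93,193.38):
Base rate for V-687 is 32%.
V-687 has an FTA preferential rate, but origin Ilay is not Duroria; base rate stands.
Additional duty on V-687 from Ilay: +4.1%. Applied ad valorem rate: 32% + 4.1% = 36.1%.
Duty = ¥93,193.38 × 36.1% = ¥33,642.81.
Total = ¥30,565.11 + ¥22,136.72 + ¥33,642.81 = ¥86,344.64.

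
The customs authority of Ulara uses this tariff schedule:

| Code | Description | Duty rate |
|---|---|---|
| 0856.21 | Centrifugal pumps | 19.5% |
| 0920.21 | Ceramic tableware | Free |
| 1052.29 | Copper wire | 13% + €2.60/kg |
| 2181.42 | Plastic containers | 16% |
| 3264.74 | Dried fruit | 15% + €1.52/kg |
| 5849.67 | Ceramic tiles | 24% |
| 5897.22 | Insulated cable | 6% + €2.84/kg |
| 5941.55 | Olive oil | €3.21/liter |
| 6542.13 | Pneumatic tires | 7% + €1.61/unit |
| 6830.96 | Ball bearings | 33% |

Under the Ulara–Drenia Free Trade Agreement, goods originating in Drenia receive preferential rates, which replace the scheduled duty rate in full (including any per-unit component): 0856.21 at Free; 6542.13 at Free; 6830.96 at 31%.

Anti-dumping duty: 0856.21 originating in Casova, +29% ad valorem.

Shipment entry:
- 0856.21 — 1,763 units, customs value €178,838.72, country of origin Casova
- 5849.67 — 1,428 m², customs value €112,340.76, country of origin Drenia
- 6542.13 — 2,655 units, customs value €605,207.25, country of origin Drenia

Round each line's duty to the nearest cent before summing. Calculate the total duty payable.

€113,698.56

Line 1 (0856.21, Casova, 1,763 units, €178,838.72):
Base rate for 0856.21 is 19.5%.
0856.21 has an FTA preferential rate, but origin Casova is not Drenia; base rate stands.
Additional duty on 0856.21 from Casova: +29%. Applied ad valorem rate: 19.5% + 29% = 48.5%.
Duty = €178,838.72 × 48.5% = €86,736.78.
Line 2 (5849.67, Drenia, 1,428 m², €112,340.76):
Base rate for 5849.67 is 24%.
Origin Drenia is the FTA partner but 5849.67 is not on the preference list; base rate stands.
Duty = €112,340.76 × 24% = €26,961.78.
Line 3 (6542.13, Drenia, 2,655 units, €605,207.25):
Base rate for 6542.13 is 7% + €1.61/unit.
Origin Drenia qualifies under the Ulara–Drenia agreement and 6542.13 is covered: preferential rate Free applies instead.
Duty = €605,207.25 × 0% = €0.00.
Total = €86,736.78 + €26,961.78 + €0.00 = €113,698.56.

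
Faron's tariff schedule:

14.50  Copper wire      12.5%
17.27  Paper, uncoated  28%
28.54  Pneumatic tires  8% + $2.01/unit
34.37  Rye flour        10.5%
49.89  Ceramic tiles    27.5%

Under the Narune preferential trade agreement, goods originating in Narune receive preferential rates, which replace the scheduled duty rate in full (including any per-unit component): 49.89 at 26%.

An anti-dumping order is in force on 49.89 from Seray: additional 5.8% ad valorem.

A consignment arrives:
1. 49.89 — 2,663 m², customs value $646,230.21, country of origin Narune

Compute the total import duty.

$168,019.85

Line 1 (49.89, Narune, 2,663 m², $646,230.21):
Base rate for 49.89 is 27.5%.
Origin Narune qualifies under the Faron–Narune agreement and 49.89 is covered: preferential rate 26% applies instead.
The additional-duty order on 49.89 targets Seray, not Narune; it does not apply.
Duty = $646,230.21 × 26% = $168,019.85.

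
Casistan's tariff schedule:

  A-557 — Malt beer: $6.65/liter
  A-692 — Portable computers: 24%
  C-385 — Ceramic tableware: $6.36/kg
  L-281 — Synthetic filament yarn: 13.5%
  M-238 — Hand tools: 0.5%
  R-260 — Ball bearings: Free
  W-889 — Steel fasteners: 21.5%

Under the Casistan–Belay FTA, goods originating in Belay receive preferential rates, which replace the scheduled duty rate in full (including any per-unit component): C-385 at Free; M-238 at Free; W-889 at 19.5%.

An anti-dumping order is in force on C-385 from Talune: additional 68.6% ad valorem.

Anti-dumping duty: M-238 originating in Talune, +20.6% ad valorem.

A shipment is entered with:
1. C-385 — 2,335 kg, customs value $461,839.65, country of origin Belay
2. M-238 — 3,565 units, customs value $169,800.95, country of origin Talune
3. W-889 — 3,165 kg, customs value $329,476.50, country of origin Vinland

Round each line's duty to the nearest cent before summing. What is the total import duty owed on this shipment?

$106,665.45

Line 1 (C-385, Belay, 2,335 kg, $461,839.65):
Base rate for C-385 is $6.36/kg.
Origin Belay qualifies under the Casistan–Belay agreement and C-385 is covered: preferential rate Free applies instead.
The additional-duty order on C-385 targets Talune, not Belay; it does not apply.
Duty = $461,839.65 × 0% = $0.00.
Line 2 (M-238, Talune, 3,565 units, $169,800.95):
Base rate for M-238 is 0.5%.
M-238 has an FTA preferential rate, but origin Talune is not Belay; base rate stands.
Additional duty on M-238 from Talune: +20.6%. Applied ad valorem rate: 0.5% + 20.6% = 21.1%.
Duty = $169,800.95 × 21.1% = $35,828.00.
Line 3 (W-889, Vinland, 3,165 kg, $329,476.50):
Base rate for W-889 is 21.5%.
W-889 has an FTA preferential rate, but origin Vinland is not Belay; base rate stands.
Duty = $329,476.50 × 21.5% = $70,837.45.
Total = $0.00 + $35,828.00 + $70,837.45 = $106,665.45.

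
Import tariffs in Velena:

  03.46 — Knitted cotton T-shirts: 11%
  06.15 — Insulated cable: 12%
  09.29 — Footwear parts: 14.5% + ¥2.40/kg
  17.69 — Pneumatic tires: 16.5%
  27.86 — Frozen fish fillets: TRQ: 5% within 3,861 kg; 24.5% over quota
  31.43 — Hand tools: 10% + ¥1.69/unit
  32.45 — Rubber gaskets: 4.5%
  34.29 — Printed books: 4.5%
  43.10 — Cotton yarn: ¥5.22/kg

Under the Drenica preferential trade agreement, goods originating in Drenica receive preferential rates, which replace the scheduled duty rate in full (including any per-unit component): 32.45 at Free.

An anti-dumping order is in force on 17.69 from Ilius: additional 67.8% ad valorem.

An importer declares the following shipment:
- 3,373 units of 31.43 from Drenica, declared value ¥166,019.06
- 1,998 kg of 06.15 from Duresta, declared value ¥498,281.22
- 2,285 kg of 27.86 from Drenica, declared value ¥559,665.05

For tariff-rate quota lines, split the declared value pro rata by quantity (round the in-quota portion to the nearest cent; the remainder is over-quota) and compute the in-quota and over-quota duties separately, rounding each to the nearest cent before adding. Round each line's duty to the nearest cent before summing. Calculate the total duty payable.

¥110,079.28

Line 1 (31.43, Drenica, 3,373 units, ¥166,019.06):
Base rate for 31.43 is 10% + ¥1.69/unit.
Origin Drenica is the FTA partner but 31.43 is not on the preference list; base rate stands.
Duty = ¥166,019.06 × 10% + 3,373 × ¥1.69 = ¥22,302.28.
Line 2 (06.15, Duresta, 1,998 kg, ¥498,281.22):
Base rate for 06.15 is 12%.
Duty = ¥498,281.22 × 12% = ¥59,793.75.
Line 3 (27.86, Drenica, 2,285 kg, ¥559,665.05):
Code 27.86 is under a tariff-rate quota (threshold 3,861 kg). Quantity 2,285 kg is within the quota, so the in-quota rate 5% applies to the full value.
Duty = ¥559,665.05 × 5% = ¥27,983.25.
Total = ¥22,302.28 + ¥59,793.75 + ¥27,983.25 = ¥110,079.28.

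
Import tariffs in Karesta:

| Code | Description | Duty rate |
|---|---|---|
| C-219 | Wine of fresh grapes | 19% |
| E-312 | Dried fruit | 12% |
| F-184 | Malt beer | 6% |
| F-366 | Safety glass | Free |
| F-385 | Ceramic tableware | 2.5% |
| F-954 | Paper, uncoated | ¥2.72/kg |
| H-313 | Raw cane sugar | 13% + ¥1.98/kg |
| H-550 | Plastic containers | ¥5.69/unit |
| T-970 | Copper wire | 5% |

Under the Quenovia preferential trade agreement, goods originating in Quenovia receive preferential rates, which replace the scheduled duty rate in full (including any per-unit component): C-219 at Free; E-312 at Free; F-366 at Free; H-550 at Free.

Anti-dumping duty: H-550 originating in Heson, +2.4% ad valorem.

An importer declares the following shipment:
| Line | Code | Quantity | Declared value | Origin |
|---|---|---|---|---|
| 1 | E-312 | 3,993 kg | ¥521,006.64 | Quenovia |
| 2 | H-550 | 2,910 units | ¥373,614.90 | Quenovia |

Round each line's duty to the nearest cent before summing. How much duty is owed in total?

Line 1 (E-312, Quenovia, 3,993 kg, ¥521,006.64):
Base rate for E-312 is 12%.
Origin Quenovia qualifies under the Karesta–Quenovia agreement and E-312 is covered: preferential rate Free applies instead.
Duty = ¥521,006.64 × 0% = ¥0.00.
Line 2 (H-550, Quenovia, 2,910 units, ¥373,614.90):
Base rate for H-550 is ¥5.69/unit.
Origin Quenovia qualifies under the Karesta–Quenovia agreement and H-550 is covered: preferential rate Free applies instead.
The additional-duty order on H-550 targets Heson, not Quenovia; it does not apply.
Duty = ¥373,614.90 × 0% = ¥0.00.
Total = ¥0.00 + ¥0.00 = ¥0.00.

¥0.00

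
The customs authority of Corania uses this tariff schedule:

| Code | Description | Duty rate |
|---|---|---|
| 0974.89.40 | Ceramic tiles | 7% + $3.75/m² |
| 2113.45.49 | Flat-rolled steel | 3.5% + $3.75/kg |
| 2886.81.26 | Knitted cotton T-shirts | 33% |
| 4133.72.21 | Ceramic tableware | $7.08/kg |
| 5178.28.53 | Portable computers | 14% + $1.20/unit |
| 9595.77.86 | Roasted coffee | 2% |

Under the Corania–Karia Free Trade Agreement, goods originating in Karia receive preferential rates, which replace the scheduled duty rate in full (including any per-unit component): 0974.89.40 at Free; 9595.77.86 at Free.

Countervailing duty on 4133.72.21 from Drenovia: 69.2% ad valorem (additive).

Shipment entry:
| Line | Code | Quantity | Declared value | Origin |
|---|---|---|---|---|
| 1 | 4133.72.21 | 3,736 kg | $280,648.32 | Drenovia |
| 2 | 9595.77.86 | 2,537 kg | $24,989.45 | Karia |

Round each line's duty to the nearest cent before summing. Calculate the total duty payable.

Line 1 (4133.72.21, Drenovia, 3,736 kg, $280,648.32):
Base rate for 4133.72.21 is $7.08/kg.
Additional duty on 4133.72.21 from Drenovia: +69.2% ad valorem. Applied ad valorem rate = 69.2%.
Duty = $280,648.32 × 69.2% + 3,736 × $7.08 = $220,659.52.
Line 2 (9595.77.86, Karia, 2,537 kg, $24,989.45):
Base rate for 9595.77.86 is 2%.
Origin Karia qualifies under the Corania–Karia agreement and 9595.77.86 is covered: preferential rate Free applies instead.
Duty = $24,989.45 × 0% = $0.00.
Total = $220,659.52 + $0.00 = $220,659.52.

$220,659.52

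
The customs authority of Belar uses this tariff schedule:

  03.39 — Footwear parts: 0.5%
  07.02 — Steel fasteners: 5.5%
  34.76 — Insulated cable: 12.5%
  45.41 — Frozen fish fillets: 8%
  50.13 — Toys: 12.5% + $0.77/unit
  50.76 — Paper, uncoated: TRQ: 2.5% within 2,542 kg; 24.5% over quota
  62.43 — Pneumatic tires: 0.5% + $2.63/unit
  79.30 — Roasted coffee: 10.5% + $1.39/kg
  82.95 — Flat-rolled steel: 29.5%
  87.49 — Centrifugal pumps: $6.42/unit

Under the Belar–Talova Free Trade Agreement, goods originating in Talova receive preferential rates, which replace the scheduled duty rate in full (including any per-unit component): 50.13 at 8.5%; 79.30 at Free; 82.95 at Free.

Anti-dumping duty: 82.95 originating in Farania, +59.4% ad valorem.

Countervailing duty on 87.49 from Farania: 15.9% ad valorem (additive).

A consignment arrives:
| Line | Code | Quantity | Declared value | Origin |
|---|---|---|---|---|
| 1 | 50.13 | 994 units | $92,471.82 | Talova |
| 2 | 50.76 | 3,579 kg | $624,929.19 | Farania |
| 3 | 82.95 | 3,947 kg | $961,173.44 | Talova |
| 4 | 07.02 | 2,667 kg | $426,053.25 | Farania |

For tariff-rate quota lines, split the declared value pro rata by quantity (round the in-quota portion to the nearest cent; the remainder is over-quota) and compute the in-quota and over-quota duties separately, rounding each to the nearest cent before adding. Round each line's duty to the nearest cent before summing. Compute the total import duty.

$86,751.79

Line 1 (50.13, Talova, 994 units, $92,471.82):
Base rate for 50.13 is 12.5% + $0.77/unit.
Origin Talova qualifies under the Belar–Talova agreement and 50.13 is covered: preferential rate 8.5% applies instead.
Duty = $92,471.82 × 8.5% = $7,860.10.
Line 2 (50.76, Farania, 3,579 kg, $624,929.19):
Code 50.76 is under a tariff-rate quota (threshold 2,542 kg). In-quota: 2,542 kg at 2.5%; over-quota: 1,037 kg at 24.5%.
Pro-rata value split: in-quota = $624,929.19 × 2,542/3,579 = $443,858.62; over-quota = $624,929.19 − $443,858.62 = $181,070.57.
In-quota duty = $443,858.62 × 2.5% = $11,096.47. Over-quota duty = $181,070.57 × 24.5% = $44,362.29.
Line duty = $11,096.47 + $44,362.29 = $55,458.76.
Line 3 (82.95, Talova, 3,947 kg, $961,173.44):
Base rate for 82.95 is 29.5%.
Origin Talova qualifies under the Belar–Talova agreement and 82.95 is covered: preferential rate Free applies instead.
The additional-duty order on 82.95 targets Farania, not Talova; it does not apply.
Duty = $961,173.44 × 0% = $0.00.
Line 4 (07.02, Farania, 2,667 kg, $426,053.25):
Base rate for 07.02 is 5.5%.
Duty = $426,053.25 × 5.5% = $23,432.93.
Total = $7,860.10 + $55,458.76 + $0.00 + $23,432.93 = $86,751.79.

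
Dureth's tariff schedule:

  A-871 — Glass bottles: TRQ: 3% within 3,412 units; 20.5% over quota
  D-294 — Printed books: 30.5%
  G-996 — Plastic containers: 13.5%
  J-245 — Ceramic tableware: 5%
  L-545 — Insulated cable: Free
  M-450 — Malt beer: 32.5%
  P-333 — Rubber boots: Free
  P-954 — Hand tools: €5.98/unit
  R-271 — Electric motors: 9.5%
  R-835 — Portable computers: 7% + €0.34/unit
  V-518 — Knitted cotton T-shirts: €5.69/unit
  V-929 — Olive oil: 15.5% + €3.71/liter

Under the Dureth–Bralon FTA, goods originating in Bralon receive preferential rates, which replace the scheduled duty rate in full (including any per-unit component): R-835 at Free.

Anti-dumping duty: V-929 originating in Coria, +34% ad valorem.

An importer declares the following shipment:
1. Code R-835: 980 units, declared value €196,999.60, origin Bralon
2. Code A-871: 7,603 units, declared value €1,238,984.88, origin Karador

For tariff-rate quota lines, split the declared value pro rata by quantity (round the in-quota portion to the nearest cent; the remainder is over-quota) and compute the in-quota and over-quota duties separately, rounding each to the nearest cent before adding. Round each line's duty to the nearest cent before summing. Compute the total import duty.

Line 1 (R-835, Bralon, 980 units, €196,999.60):
Base rate for R-835 is 7% + €0.34/unit.
Origin Bralon qualifies under the Dureth–Bralon agreement and R-835 is covered: preferential rate Free applies instead.
Duty = €196,999.60 × 0% = €0.00.
Line 2 (A-871, Karador, 7,603 units, €1,238,984.88):
Code A-871 is under a tariff-rate quota (threshold 3,412 units). In-quota: 3,412 units at 3%; over-quota: 4,191 units at 20.5%.
Pro-rata value split: in-quota = €1,238,984.88 × 3,412/7,603 = €556,019.52; over-quota = €1,238,984.88 − €556,019.52 = €682,965.36.
In-quota duty = €556,019.52 × 3% = €16,680.59. Over-quota duty = €682,965.36 × 20.5% = €140,007.90.
Line duty = €16,680.59 + €140,007.90 = €156,688.49.
Total = €0.00 + €156,688.49 = €156,688.49.

€156,688.49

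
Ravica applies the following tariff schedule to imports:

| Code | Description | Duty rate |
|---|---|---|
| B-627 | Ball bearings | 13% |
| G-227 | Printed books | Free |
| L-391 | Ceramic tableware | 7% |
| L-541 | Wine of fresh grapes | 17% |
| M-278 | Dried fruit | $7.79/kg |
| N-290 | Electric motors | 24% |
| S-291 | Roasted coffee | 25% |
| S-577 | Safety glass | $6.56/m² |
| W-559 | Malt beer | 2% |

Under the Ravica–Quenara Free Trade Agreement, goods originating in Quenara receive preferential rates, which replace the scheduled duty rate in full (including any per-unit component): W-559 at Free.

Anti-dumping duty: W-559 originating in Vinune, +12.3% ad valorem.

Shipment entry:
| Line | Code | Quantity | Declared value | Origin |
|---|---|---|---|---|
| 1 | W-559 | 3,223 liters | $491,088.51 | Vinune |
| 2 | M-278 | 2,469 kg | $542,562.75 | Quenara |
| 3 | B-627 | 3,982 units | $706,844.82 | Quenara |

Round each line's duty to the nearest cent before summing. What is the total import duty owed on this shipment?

Line 1 (W-559, Vinune, 3,223 liters, $491,088.51):
Base rate for W-559 is 2%.
W-559 has an FTA preferential rate, but origin Vinune is not Quenara; base rate stands.
Additional duty on W-559 from Vinune: +12.3%. Applied ad valorem rate: 2% + 12.3% = 14.3%.
Duty = $491,088.51 × 14.3% = $70,225.66.
Line 2 (M-278, Quenara, 2,469 kg, $542,562.75):
Base rate for M-278 is $7.79/kg.
Origin Quenara is the FTA partner but M-278 is not on the preference list; base rate stands.
Duty = 2,469 × $7.79 = $19,233.51.
Line 3 (B-627, Quenara, 3,982 units, $706,844.82):
Base rate for B-627 is 13%.
Origin Quenara is the FTA partner but B-627 is not on the preference list; base rate stands.
Duty = $706,844.82 × 13% = $91,889.83.
Total = $70,225.66 + $19,233.51 + $91,889.83 = $181,349.00.

$181,349.00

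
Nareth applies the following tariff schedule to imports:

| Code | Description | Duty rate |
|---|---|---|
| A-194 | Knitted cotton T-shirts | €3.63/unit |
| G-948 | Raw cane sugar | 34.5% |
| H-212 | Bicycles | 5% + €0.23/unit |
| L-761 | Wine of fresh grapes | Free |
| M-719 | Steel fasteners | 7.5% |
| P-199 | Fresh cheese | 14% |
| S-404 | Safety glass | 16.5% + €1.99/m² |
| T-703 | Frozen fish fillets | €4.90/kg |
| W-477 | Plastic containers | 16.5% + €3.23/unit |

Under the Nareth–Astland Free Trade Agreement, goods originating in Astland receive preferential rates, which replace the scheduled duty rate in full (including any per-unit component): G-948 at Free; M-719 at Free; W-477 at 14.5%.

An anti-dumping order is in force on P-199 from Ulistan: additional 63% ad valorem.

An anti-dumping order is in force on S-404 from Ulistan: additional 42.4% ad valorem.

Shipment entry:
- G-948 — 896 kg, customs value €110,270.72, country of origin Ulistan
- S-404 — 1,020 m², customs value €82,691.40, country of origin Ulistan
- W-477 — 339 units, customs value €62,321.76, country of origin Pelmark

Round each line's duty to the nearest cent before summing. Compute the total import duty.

Line 1 (G-948, Ulistan, 896 kg, €110,270.72):
Base rate for G-948 is 34.5%.
G-948 has an FTA preferential rate, but origin Ulistan is not Astland; base rate stands.
Duty = €110,270.72 × 34.5% = €38,043.40.
Line 2 (S-404, Ulistan, 1,020 m², €82,691.40):
Base rate for S-404 is 16.5% + €1.99/m².
Additional duty on S-404 from Ulistan: +42.4%. Applied ad valorem rate: 16.5% + 42.4% = 58.9%.
Duty = €82,691.40 × 58.9% + 1,020 × €1.99 = €50,735.03.
Line 3 (W-477, Pelmark, 339 units, €62,321.76):
Base rate for W-477 is 16.5% + €3.23/unit.
W-477 has an FTA preferential rate, but origin Pelmark is not Astland; base rate stands.
Duty = €62,321.76 × 16.5% + 339 × €3.23 = €11,378.06.
Total = €38,043.40 + €50,735.03 + €11,378.06 = €100,156.49.

€100,156.49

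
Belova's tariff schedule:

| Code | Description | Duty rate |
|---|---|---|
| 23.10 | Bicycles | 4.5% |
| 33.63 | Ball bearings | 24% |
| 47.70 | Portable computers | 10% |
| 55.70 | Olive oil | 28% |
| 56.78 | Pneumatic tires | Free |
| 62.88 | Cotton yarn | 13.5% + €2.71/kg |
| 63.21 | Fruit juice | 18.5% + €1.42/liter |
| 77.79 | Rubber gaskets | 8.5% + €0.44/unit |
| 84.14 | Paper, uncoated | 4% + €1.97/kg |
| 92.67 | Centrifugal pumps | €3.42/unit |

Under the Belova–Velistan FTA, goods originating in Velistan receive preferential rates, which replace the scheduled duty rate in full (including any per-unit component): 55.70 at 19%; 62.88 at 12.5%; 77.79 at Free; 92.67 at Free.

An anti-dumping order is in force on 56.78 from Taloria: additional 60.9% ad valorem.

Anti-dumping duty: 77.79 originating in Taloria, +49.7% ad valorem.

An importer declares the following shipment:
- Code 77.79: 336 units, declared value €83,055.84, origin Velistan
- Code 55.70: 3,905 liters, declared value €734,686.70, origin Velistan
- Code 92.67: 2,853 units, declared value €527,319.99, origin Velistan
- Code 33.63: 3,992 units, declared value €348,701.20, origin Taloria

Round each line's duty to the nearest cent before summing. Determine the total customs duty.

Line 1 (77.79, Velistan, 336 units, €83,055.84):
Base rate for 77.79 is 8.5% + €0.44/unit.
Origin Velistan qualifies under the Belova–Velistan agreement and 77.79 is covered: preferential rate Free applies instead.
The additional-duty order on 77.79 targets Taloria, not Velistan; it does not apply.
Duty = €83,055.84 × 0% = €0.00.
Line 2 (55.70, Velistan, 3,905 liters, €734,686.70):
Base rate for 55.70 is 28%.
Origin Velistan qualifies under the Belova–Velistan agreement and 55.70 is covered: preferential rate 19% applies instead.
Duty = €734,686.70 × 19% = €139,590.47.
Line 3 (92.67, Velistan, 2,853 units, €527,319.99):
Base rate for 92.67 is €3.42/unit.
Origin Velistan qualifies under the Belova–Velistan agreement and 92.67 is covered: preferential rate Free applies instead.
Duty = €527,319.99 × 0% = €0.00.
Line 4 (33.63, Taloria, 3,992 units, €348,701.20):
Base rate for 33.63 is 24%.
Duty = €348,701.20 × 24% = €83,688.29.
Total = €0.00 + €139,590.47 + €0.00 + €83,688.29 = €223,278.76.

€223,278.76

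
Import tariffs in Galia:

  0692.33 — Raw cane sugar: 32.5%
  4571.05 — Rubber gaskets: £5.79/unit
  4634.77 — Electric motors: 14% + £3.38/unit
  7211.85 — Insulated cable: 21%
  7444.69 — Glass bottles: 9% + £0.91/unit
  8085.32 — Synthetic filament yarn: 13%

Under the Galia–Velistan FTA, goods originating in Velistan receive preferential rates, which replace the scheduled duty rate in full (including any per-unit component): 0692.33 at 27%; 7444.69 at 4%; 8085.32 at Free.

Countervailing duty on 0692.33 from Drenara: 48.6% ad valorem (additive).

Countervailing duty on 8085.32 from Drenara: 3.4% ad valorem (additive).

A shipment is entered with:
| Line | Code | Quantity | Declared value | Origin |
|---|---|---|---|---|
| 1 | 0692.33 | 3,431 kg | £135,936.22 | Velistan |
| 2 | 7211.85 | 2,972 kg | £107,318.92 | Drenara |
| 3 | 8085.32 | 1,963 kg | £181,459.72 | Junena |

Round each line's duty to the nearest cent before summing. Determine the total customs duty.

£82,829.51

Line 1 (0692.33, Velistan, 3,431 kg, £135,936.22):
Base rate for 0692.33 is 32.5%.
Origin Velistan qualifies under the Galia–Velistan agreement and 0692.33 is covered: preferential rate 27% applies instead.
The additional-duty order on 0692.33 targets Drenara, not Velistan; it does not apply.
Duty = £135,936.22 × 27% = £36,702.78.
Line 2 (7211.85, Drenara, 2,972 kg, £107,318.92):
Base rate for 7211.85 is 21%.
Duty = £107,318.92 × 21% = £22,536.97.
Line 3 (8085.32, Junena, 1,963 kg, £181,459.72):
Base rate for 8085.32 is 13%.
8085.32 has an FTA preferential rate, but origin Junena is not Velistan; base rate stands.
The additional-duty order on 8085.32 targets Drenara, not Junena; it does not apply.
Duty = £181,459.72 × 13% = £23,589.76.
Total = £36,702.78 + £22,536.97 + £23,589.76 = £82,829.51.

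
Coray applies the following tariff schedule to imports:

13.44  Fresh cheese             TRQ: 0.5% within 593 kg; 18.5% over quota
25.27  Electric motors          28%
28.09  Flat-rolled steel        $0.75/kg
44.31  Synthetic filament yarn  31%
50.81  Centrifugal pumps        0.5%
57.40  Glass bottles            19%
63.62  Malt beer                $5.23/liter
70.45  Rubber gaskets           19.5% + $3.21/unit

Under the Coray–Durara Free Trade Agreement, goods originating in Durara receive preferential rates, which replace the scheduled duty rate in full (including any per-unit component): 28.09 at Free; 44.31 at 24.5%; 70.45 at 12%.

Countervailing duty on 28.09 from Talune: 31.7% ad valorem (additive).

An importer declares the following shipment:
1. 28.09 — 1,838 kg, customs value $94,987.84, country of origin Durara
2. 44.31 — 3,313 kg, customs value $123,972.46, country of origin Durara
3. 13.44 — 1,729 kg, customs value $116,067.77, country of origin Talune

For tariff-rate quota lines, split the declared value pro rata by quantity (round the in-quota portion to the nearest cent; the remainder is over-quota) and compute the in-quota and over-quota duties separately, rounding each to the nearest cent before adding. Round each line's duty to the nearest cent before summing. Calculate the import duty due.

$44,680.33

Line 1 (28.09, Durara, 1,838 kg, $94,987.84):
Base rate for 28.09 is $0.75/kg.
Origin Durara qualifies under the Coray–Durara agreement and 28.09 is covered: preferential rate Free applies instead.
The additional-duty order on 28.09 targets Talune, not Durara; it does not apply.
Duty = $94,987.84 × 0% = $0.00.
Line 2 (44.31, Durara, 3,313 kg, $123,972.46):
Base rate for 44.31 is 31%.
Origin Durara qualifies under the Coray–Durara agreement and 44.31 is covered: preferential rate 24.5% applies instead.
Duty = $123,972.46 × 24.5% = $30,373.25.
Line 3 (13.44, Talune, 1,729 kg, $116,067.77):
Code 13.44 is under a tariff-rate quota (threshold 593 kg). In-quota: 593 kg at 0.5%; over-quota: 1,136 kg at 18.5%.
Pro-rata value split: in-quota = $116,067.77 × 593/1,729 = $39,808.09; over-quota = $116,067.77 − $39,808.09 = $76,259.68.
In-quota duty = $39,808.09 × 0.5% = $199.04. Over-quota duty = $76,259.68 × 18.5% = $14,108.04.
Line duty = $199.04 + $14,108.04 = $14,307.08.
Total = $0.00 + $30,373.25 + $14,307.08 = $44,680.33.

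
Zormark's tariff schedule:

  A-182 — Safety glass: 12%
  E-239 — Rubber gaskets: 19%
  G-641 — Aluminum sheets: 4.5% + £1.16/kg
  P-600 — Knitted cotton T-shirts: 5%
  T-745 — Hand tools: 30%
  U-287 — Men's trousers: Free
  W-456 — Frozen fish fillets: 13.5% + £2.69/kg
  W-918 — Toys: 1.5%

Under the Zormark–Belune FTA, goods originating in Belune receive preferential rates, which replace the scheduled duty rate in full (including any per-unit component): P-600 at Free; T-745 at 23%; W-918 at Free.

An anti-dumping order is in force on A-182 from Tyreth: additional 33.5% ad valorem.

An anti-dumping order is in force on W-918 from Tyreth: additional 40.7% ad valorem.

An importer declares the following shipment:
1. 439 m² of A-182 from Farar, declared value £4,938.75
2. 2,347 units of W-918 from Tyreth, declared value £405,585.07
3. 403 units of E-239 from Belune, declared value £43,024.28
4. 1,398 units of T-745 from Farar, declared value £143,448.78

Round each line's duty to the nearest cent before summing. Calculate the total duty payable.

Line 1 (A-182, Farar, 439 m², £4,938.75):
Base rate for A-182 is 12%.
The additional-duty order on A-182 targets Tyreth, not Farar; it does not apply.
Duty = £4,938.75 × 12% = £592.65.
Line 2 (W-918, Tyreth, 2,347 units, £405,585.07):
Base rate for W-918 is 1.5%.
W-918 has an FTA preferential rate, but origin Tyreth is not Belune; base rate stands.
Additional duty on W-918 from Tyreth: +40.7%. Applied ad valorem rate: 1.5% + 40.7% = 42.2%.
Duty = £405,585.07 × 42.2% = £171,156.90.
Line 3 (E-239, Belune, 403 units, £43,024.28):
Base rate for E-239 is 19%.
Origin Belune is the FTA partner but E-239 is not on the preference list; base rate stands.
Duty = £43,024.28 × 19% = £8,174.61.
Line 4 (T-745, Farar, 1,398 units, £143,448.78):
Base rate for T-745 is 30%.
T-745 has an FTA preferential rate, but origin Farar is not Belune; base rate stands.
Duty = £143,448.78 × 30% = £43,034.63.
Total = £592.65 + £171,156.90 + £8,174.61 + £43,034.63 = £222,958.79.

£222,958.79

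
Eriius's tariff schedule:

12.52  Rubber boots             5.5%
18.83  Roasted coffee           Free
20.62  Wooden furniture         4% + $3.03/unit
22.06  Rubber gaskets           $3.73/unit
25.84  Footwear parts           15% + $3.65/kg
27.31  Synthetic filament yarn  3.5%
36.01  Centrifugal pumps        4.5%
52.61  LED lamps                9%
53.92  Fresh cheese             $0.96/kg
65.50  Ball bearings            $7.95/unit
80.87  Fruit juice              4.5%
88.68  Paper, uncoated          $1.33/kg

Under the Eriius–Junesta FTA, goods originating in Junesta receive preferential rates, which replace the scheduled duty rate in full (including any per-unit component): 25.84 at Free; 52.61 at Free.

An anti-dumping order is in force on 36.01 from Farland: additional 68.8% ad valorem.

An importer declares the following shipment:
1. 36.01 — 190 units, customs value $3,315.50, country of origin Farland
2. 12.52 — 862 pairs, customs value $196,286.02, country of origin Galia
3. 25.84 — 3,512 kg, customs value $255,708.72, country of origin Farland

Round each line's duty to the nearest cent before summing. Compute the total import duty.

$64,401.10

Line 1 (36.01, Farland, 190 units, $3,315.50):
Base rate for 36.01 is 4.5%.
Additional duty on 36.01 from Farland: +68.8%. Applied ad valorem rate: 4.5% + 68.8% = 73.3%.
Duty = $3,315.50 × 73.3% = $2,430.26.
Line 2 (12.52, Galia, 862 pairs, $196,286.02):
Base rate for 12.52 is 5.5%.
Duty = $196,286.02 × 5.5% = $10,795.73.
Line 3 (25.84, Farland, 3,512 kg, $255,708.72):
Base rate for 25.84 is 15% + $3.65/kg.
25.84 has an FTA preferential rate, but origin Farland is not Junesta; base rate stands.
Duty = $255,708.72 × 15% + 3,512 × $3.65 = $51,175.11.
Total = $2,430.26 + $10,795.73 + $51,175.11 = $64,401.10.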